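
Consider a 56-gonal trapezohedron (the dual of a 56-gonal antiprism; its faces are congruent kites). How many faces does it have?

The n-trapezohedron (dual of the n-antiprism) has V = 2·56 + 2 = 114, E = 4·56 = 224, F = 2·56 = 112.
Check: V − E + F = 114 − 224 + 112 = 2.

112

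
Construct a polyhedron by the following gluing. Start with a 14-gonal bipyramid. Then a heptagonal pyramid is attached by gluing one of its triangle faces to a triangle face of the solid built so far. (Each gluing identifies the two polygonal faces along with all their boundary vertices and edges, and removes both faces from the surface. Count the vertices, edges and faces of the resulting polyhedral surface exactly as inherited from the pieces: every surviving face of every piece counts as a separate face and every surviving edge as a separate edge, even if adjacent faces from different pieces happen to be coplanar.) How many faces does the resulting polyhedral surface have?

A 14-gonal bipyramid: V=16, E=42, F=28.
Attach a heptagonal pyramid (V=8, E=14, F=8) along a 3-gon: merge 3 vertices and 3 edges, delete both glued faces → V=21, E=53, F=34.
Check: V − E + F = 21 − 53 + 34 = 2.

34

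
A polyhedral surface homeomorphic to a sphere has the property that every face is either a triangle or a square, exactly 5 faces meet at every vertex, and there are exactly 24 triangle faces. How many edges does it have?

40

Let x be the number of squares; then F = 24 + x.
Edge–face incidences: 2E = 3·24 + 4·x = 72 + 4x.
Every vertex has degree 5, so 5V = 2E.
Euler: V − E + F = 2 ⇒ (2E)/5 − E + (24 + x) = 2.
Multiply by 10: 2·(2E) − 5·(2E) + 10·(24 + x) = 20, i.e. 240 + 10x − 3·(72 + 4x) = 20.
Collecting terms: −2x + 24 = 20, so −2x = −4, so x = 2.
Then 2E = 72 + 4·2 = 80, so E = 40, V = 2E/5 = 16, F = 24 + 2 = 26.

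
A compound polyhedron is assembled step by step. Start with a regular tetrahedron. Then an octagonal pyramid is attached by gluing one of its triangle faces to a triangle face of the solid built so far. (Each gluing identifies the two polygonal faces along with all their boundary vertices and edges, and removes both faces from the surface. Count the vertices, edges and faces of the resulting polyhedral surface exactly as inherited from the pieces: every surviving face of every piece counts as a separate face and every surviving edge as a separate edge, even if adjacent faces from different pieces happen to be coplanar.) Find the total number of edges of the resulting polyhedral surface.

A regular tetrahedron: V=4, E=6, F=4.
Attach an octagonal pyramid (V=9, E=16, F=9) along a 3-gon: merge 3 vertices and 3 edges, delete both glued faces → V=10, E=19, F=11.
Check: V − E + F = 10 − 19 + 11 = 2.

19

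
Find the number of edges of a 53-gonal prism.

159

A prism on an n-gon has two n-gon bases and n rectangular sides: V = 2·53 = 106, E = 3·53 = 159, F = 53 + 2 = 55.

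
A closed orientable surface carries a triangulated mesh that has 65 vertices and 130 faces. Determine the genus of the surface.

Every face is a triangle, so 2E = 3·130 = 390, giving E = 195.
χ = V − E + F = 65 − 195 + 130 = 0.
For a closed orientable surface χ = 2 − 2g, so g = (2 − (0))/2 = 1.

1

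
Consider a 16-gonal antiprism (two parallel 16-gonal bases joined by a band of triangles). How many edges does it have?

64

An antiprism on an n-gon has two n-gon caps and 2n triangles: V = 2·16 = 32, E = 4·16 = 64, F = 2·16 + 2 = 34.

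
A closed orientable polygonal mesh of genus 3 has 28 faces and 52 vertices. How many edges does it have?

84

For a closed orientable surface of genus 3, χ = 2 − 2·3 = -4.
E = V + F − (-4) = 52 + 28 − (-4) = 84.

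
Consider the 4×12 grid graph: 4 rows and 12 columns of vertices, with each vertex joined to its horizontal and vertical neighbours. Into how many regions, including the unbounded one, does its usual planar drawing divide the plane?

34

The grid has V = 4·12 = 48 vertices and E = 4·11 + 12·3 = 80 edges.
F = 2 − V + E = 2 − 48 + 80 = 34.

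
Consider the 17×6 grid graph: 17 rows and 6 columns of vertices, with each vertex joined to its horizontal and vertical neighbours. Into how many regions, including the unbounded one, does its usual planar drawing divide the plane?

81

The grid has V = 17·6 = 102 vertices and E = 17·5 + 6·16 = 181 edges.
F = 2 − V + E = 2 − 102 + 181 = 81.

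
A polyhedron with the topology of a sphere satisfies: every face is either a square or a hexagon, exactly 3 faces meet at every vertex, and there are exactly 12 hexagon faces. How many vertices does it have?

Let x be the number of squares; then F = 12 + x.
Edge–face incidences: 2E = 6·12 + 4·x = 72 + 4x.
Every vertex has degree 3, so 3V = 2E.
Euler: V − E + F = 2 ⇒ (2E)/3 − E + (12 + x) = 2.
Multiply by 6: 2·(2E) − 3·(2E) + 6·(12 + x) = 12, i.e. 72 + 6x − (72 + 4x) = 12.
Collecting terms: 2x = 12, so x = 6.
Then 2E = 72 + 4·6 = 96, so E = 48, V = 2E/3 = 32, F = 12 + 6 = 18.

32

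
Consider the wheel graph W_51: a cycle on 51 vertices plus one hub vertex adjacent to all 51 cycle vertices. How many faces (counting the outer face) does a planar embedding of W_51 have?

52

W_51 has V = 51 + 1 = 52 vertices and E = 2·51 = 102 edges.
By Euler's formula F = 2 − V + E = 2 − 52 + 102 = 52.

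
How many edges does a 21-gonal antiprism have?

84

An antiprism on an n-gon has two n-gon caps and 2n triangles: V = 2·21 = 42, E = 4·21 = 84, F = 2·21 + 2 = 44.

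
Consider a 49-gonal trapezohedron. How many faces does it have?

98

The n-trapezohedron (dual of the n-antiprism) has V = 2·49 + 2 = 100, E = 4·49 = 196, F = 2·49 = 98.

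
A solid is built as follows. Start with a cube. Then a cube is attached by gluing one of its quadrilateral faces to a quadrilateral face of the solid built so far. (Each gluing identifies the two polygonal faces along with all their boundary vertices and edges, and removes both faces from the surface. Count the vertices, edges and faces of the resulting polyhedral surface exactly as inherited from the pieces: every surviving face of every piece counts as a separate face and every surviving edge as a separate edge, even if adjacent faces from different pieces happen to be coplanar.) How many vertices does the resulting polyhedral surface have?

A cube: V=8, E=12, F=6.
Attach a cube (V=8, E=12, F=6) along a 4-gon: merge 4 vertices and 4 edges, delete both glued faces → V=12, E=20, F=10.
Check: V − E + F = 12 − 20 + 10 = 2.

12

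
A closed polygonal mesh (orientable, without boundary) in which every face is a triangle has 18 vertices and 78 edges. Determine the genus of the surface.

5

Every face is a triangle and each edge borders two faces, so 3F = 2·78, giving F = 52.
χ = V − E + F = 18 − 78 + 52 = -8.
For a closed orientable surface χ = 2 − 2g, so g = (2 − (-8))/2 = 5.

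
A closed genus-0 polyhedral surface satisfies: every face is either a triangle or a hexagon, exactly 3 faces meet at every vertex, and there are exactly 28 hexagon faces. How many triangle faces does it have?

Let x be the number of triangles; then F = 28 + x.
Edge–face incidences: 2E = 6·28 + 3·x = 168 + 3x.
Every vertex has degree 3, so 3V = 2E.
Euler: V − E + F = 2 ⇒ (2E)/3 − E + (28 + x) = 2.
Multiply by 6: 2·(2E) − 3·(2E) + 6·(28 + x) = 12, i.e. 168 + 6x − (168 + 3x) = 12.
Collecting terms: 3x = 12, so x = 4.
Then 2E = 168 + 3·4 = 180, so E = 90, V = 2E/3 = 60, F = 28 + 4 = 32.

4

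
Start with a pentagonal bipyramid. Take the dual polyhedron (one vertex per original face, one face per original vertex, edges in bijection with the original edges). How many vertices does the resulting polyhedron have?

10

The base solid has V = 7, E = 15, F = 10.
The dual swaps V and F and preserves E: V′ = F = 10, E′ = E = 15, F′ = V = 7.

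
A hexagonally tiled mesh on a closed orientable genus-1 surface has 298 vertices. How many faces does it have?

χ = 2 − 2·1 = 0, and every face is a hexagon so 6F = 2E.
V − E + F = 0 with E = 6F/2 gives 298 − (6/2 − 1)·F = 0, so F = 149 and E = 447.

149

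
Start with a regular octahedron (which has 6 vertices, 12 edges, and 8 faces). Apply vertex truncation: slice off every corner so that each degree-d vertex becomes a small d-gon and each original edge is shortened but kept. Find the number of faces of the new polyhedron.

Truncation replaces each original edge-end by a new vertex, so V′ = 2E = 24.
Each original edge survives, and each old vertex of degree d contributes d new edges; summing degrees gives Σd = 2E, so E′ = E + 2E = 3E = 36.
Each original face survives and each original vertex becomes one new face: F′ = F + V = 14.

14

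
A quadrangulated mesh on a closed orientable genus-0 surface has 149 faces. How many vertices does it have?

151

χ = 2 − 2·0 = 2, and every face is a square so 4F = 2E.
E = 4·149/2 = 298. Then V = 2 + E − F = 2 + 298 − 149 = 151.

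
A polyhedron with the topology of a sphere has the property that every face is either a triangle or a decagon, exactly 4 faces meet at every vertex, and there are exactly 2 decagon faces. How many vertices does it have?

20

Let x be the number of triangles; then F = 2 + x.
Edge–face incidences: 2E = 10·2 + 3·x = 20 + 3x.
Every vertex has degree 4, so 4V = 2E.
Euler: V − E + F = 2 ⇒ (2E)/4 − E + (2 + x) = 2.
Multiply by 8: 2·(2E) − 4·(2E) + 8·(2 + x) = 16, i.e. 16 + 8x − 2·(20 + 3x) = 16.
Collecting terms: 2x − 24 = 16, so 2x = 40, so x = 20.
Then 2E = 20 + 3·20 = 80, so E = 40, V = 2E/4 = 20, F = 2 + 20 = 22.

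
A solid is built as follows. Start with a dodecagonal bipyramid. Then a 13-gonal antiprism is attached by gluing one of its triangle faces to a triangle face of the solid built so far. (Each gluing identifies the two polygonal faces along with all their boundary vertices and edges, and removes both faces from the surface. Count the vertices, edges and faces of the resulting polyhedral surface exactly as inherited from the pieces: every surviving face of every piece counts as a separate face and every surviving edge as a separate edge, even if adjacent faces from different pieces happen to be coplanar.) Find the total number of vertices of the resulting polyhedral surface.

A dodecagonal bipyramid: V=14, E=36, F=24.
Attach a 13-gonal antiprism (V=26, E=52, F=28) along a 3-gon: merge 3 vertices and 3 edges, delete both glued faces → V=37, E=85, F=50.
Check: V − E + F = 37 − 85 + 50 = 2.

37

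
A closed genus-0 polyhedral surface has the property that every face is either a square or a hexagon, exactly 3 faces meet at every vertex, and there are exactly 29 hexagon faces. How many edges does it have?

99

Let x be the number of squares; then F = 29 + x.
Edge–face incidences: 2E = 6·29 + 4·x = 174 + 4x.
Every vertex has degree 3, so 3V = 2E.
Euler: V − E + F = 2 ⇒ (2E)/3 − E + (29 + x) = 2.
Multiply by 6: 2·(2E) − 3·(2E) + 6·(29 + x) = 12, i.e. 174 + 6x − (174 + 4x) = 12.
Collecting terms: 2x = 12, so x = 6.
Then 2E = 174 + 4·6 = 198, so E = 99, V = 2E/3 = 66, F = 29 + 6 = 35.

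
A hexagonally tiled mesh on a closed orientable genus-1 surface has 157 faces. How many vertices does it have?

χ = 2 − 2·1 = 0, and every face is a hexagon so 6F = 2E.
E = 6·157/2 = 471. Then V = 0 + E − F = 0 + 471 − 157 = 314.

314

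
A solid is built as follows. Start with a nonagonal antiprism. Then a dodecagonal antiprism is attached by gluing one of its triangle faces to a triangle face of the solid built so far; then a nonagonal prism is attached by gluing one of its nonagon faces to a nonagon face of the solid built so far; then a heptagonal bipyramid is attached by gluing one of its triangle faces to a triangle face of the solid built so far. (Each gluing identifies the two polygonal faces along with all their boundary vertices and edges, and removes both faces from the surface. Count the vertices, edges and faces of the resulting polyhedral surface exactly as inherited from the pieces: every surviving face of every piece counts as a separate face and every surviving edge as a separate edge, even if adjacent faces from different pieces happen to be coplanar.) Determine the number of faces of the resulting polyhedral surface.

A nonagonal antiprism: V=18, E=36, F=20.
Attach a dodecagonal antiprism (V=24, E=48, F=26) along a 3-gon: merge 3 vertices and 3 edges, delete both glued faces → V=39, E=81, F=44.
Attach a nonagonal prism (V=18, E=27, F=11) along a 9-gon: merge 9 vertices and 9 edges, delete both glued faces → V=48, E=99, F=53.
Attach a heptagonal bipyramid (V=9, E=21, F=14) along a 3-gon: merge 3 vertices and 3 edges, delete both glued faces → V=54, E=117, F=65.
Check: V − E + F = 54 − 117 + 65 = 2.

65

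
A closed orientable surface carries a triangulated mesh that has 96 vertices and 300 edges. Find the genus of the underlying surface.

Every face is a triangle and each edge borders two faces, so 3F = 2·300, giving F = 200.
χ = V − E + F = 96 − 300 + 200 = -4.
For a closed orientable surface χ = 2 − 2g, so g = (2 − (-4))/2 = 3.

3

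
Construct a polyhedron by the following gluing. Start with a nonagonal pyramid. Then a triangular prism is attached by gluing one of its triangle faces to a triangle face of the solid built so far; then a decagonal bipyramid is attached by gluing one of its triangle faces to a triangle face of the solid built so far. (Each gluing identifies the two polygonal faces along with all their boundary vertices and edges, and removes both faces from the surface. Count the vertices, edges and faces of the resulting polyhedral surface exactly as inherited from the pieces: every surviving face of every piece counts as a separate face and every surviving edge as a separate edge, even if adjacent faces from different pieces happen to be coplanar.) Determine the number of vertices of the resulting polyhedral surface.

22

A nonagonal pyramid: V=10, E=18, F=10.
Attach a triangular prism (V=6, E=9, F=5) along a 3-gon: merge 3 vertices and 3 edges, delete both glued faces → V=13, E=24, F=13.
Attach a decagonal bipyramid (V=12, E=30, F=20) along a 3-gon: merge 3 vertices and 3 edges, delete both glued faces → V=22, E=51, F=31.
Check: V − E + F = 22 − 51 + 31 = 2.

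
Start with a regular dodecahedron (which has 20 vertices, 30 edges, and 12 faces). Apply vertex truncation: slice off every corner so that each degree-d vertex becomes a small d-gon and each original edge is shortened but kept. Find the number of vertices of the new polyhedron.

60

Truncation replaces each original edge-end by a new vertex, so V′ = 2E = 60.
Each original edge survives, and each old vertex of degree d contributes d new edges; summing degrees gives Σd = 2E, so E′ = E + 2E = 3E = 90.
Each original face survives and each original vertex becomes one new face: F′ = F + V = 32.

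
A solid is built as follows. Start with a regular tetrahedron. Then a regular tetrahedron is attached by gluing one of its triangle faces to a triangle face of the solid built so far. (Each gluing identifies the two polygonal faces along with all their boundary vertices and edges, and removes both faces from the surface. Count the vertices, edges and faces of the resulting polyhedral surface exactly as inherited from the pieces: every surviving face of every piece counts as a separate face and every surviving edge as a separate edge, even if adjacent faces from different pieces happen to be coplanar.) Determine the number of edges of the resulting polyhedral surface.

A regular tetrahedron: V=4, E=6, F=4.
Attach a regular tetrahedron (V=4, E=6, F=4) along a 3-gon: merge 3 vertices and 3 edges, delete both glued faces → V=5, E=9, F=6.
Check: V − E + F = 5 − 9 + 6 = 2.

9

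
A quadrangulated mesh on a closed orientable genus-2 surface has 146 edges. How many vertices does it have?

71

χ = 2 − 2·2 = -2, and every face is a square so 4F = 2E.
F = 2E/4 = 73. Then V = -2 + E − F = -2 + 146 − 73 = 71.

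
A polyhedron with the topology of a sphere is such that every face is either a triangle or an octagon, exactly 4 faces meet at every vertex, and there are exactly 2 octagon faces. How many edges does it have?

32

Let x be the number of triangles; then F = 2 + x.
Edge–face incidences: 2E = 8·2 + 3·x = 16 + 3x.
Every vertex has degree 4, so 4V = 2E.
Euler: V − E + F = 2 ⇒ (2E)/4 − E + (2 + x) = 2.
Multiply by 8: 2·(2E) − 4·(2E) + 8·(2 + x) = 16, i.e. 16 + 8x − 2·(16 + 3x) = 16.
Collecting terms: 2x − 16 = 16, so 2x = 32, so x = 16.
Then 2E = 16 + 3·16 = 64, so E = 32, V = 2E/4 = 16, F = 2 + 16 = 18.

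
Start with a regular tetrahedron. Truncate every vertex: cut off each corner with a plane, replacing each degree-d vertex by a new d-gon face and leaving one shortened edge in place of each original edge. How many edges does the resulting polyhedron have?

18

The base solid has V = 4, E = 6, F = 4.
Truncation replaces each original edge-end by a new vertex, so V′ = 2E = 12.
Each original edge survives, and each old vertex of degree d contributes d new edges; summing degrees gives Σd = 2E, so E′ = E + 2E = 3E = 18.
Each original face survives and each original vertex becomes one new face: F′ = F + V = 8.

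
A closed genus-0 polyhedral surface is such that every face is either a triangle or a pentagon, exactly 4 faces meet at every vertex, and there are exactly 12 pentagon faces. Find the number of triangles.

Let x be the number of triangles; then F = 12 + x.
Edge–face incidences: 2E = 5·12 + 3·x = 60 + 3x.
Every vertex has degree 4, so 4V = 2E.
Euler: V − E + F = 2 ⇒ (2E)/4 − E + (12 + x) = 2.
Multiply by 8: 2·(2E) − 4·(2E) + 8·(12 + x) = 16, i.e. 96 + 8x − 2·(60 + 3x) = 16.
Collecting terms: 2x − 24 = 16, so 2x = 40, so x = 20.
Then 2E = 60 + 3·20 = 120, so E = 60, V = 2E/4 = 30, F = 12 + 20 = 32.

20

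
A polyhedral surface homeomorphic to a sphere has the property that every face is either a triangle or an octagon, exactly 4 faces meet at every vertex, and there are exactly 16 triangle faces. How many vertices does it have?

16

Let x be the number of octagons; then F = 16 + x.
Edge–face incidences: 2E = 3·16 + 8·x = 48 + 8x.
Every vertex has degree 4, so 4V = 2E.
Euler: V − E + F = 2 ⇒ (2E)/4 − E + (16 + x) = 2.
Multiply by 8: 2·(2E) − 4·(2E) + 8·(16 + x) = 16, i.e. 128 + 8x − 2·(48 + 8x) = 16.
Collecting terms: −8x + 32 = 16, so −8x = −16, so x = 2.
Then 2E = 48 + 8·2 = 64, so E = 32, V = 2E/4 = 16, F = 16 + 2 = 18.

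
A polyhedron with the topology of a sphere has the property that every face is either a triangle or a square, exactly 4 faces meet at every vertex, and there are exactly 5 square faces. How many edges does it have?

Let x be the number of triangles; then F = 5 + x.
Edge–face incidences: 2E = 4·5 + 3·x = 20 + 3x.
Every vertex has degree 4, so 4V = 2E.
Euler: V − E + F = 2 ⇒ (2E)/4 − E + (5 + x) = 2.
Multiply by 8: 2·(2E) − 4·(2E) + 8·(5 + x) = 16, i.e. 40 + 8x − 2·(20 + 3x) = 16.
Collecting terms: 2x = 16, so x = 8.
Then 2E = 20 + 3·8 = 44, so E = 22, V = 2E/4 = 11, F = 5 + 8 = 13.

22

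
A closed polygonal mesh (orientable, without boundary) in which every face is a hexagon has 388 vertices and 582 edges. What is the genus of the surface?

1

Every face is a hexagon and each edge borders two faces, so 6F = 2·582, giving F = 194.
χ = V − E + F = 388 − 582 + 194 = 0.
For a closed orientable surface χ = 2 − 2g, so g = (2 − (0))/2 = 1.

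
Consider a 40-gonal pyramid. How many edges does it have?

A pyramid on an n-gon base has one n-gon and n triangles: V = 40 + 1 = 41, E = 2·40 = 80, F = 40 + 1 = 41.
Check: V − E + F = 41 − 80 + 41 = 2.

80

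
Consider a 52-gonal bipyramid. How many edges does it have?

156

A bipyramid over an n-gon has 2n triangular faces and n + 2 vertices: V = 52 + 2 = 54, E = 3·52 = 156, F = 2·52 = 104.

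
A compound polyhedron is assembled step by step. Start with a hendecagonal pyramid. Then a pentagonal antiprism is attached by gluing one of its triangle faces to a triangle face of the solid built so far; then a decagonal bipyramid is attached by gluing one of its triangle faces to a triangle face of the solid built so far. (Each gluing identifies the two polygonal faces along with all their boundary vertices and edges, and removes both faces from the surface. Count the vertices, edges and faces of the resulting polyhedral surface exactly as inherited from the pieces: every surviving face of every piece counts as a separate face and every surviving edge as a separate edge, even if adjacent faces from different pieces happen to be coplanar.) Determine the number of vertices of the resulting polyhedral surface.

28

A hendecagonal pyramid: V=12, E=22, F=12.
Attach a pentagonal antiprism (V=10, E=20, F=12) along a 3-gon: merge 3 vertices and 3 edges, delete both glued faces → V=19, E=39, F=22.
Attach a decagonal bipyramid (V=12, E=30, F=20) along a 3-gon: merge 3 vertices and 3 edges, delete both glued faces → V=28, E=66, F=40.
Check: V − E + F = 28 − 66 + 40 = 2.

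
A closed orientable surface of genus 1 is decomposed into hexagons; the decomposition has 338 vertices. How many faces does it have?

χ = 2 − 2·1 = 0, and every face is a hexagon so 6F = 2E.
V − E + F = 0 with E = 6F/2 gives 338 − (6/2 − 1)·F = 0, so F = 169 and E = 507.

169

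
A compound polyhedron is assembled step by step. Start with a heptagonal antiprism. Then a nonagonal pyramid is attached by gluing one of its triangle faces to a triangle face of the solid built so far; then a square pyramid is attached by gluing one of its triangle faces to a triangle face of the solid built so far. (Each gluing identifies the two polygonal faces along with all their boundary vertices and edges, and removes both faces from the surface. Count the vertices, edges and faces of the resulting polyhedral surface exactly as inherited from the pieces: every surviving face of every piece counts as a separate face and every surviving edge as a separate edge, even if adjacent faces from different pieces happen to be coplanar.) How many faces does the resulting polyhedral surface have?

27

A heptagonal antiprism: V=14, E=28, F=16.
Attach a nonagonal pyramid (V=10, E=18, F=10) along a 3-gon: merge 3 vertices and 3 edges, delete both glued faces → V=21, E=43, F=24.
Attach a square pyramid (V=5, E=8, F=5) along a 3-gon: merge 3 vertices and 3 edges, delete both glued faces → V=23, E=48, F=27.
Check: V − E + F = 23 − 48 + 27 = 2.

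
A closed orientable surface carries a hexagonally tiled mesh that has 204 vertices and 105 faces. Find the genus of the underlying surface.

4

Every face is a hexagon, so 2E = 6·105 = 630, giving E = 315.
χ = V − E + F = 204 − 315 + 105 = -6.
For a closed orientable surface χ = 2 − 2g, so g = (2 − (-6))/2 = 4.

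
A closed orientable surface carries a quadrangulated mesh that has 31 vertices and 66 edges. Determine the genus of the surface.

2

Every face is a square and each edge borders two faces, so 4F = 2·66, giving F = 33.
χ = V − E + F = 31 − 66 + 33 = -2.
For a closed orientable surface χ = 2 − 2g, so g = (2 − (-2))/2 = 2.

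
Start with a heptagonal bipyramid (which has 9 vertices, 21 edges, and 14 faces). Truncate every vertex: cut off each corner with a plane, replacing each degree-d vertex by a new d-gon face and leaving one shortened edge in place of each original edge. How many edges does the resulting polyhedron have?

63

Truncation replaces each original edge-end by a new vertex, so V′ = 2E = 42.
Each original edge survives, and each old vertex of degree d contributes d new edges; summing degrees gives Σd = 2E, so E′ = E + 2E = 3E = 63.
Each original face survives and each original vertex becomes one new face: F′ = F + V = 23.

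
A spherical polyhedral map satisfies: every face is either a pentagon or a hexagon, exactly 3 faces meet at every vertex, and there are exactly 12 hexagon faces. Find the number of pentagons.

12

Let x be the number of pentagons; then F = 12 + x.
Edge–face incidences: 2E = 6·12 + 5·x = 72 + 5x.
Every vertex has degree 3, so 3V = 2E.
Euler: V − E + F = 2 ⇒ (2E)/3 − E + (12 + x) = 2.
Multiply by 6: 2·(2E) − 3·(2E) + 6·(12 + x) = 12, i.e. 72 + 6x − (72 + 5x) = 12.
Collecting terms: x = 12.
Then 2E = 72 + 5·12 = 132, so E = 66, V = 2E/3 = 44, F = 12 + 12 = 24.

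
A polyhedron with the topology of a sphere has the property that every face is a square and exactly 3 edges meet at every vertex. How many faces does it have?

6

Each face has 4 edges and each edge borders two faces, so 2E = 4F.
Each vertex has degree 3, so 3V = 2E and hence V = 4F/3.
Euler: V − E + F = 2 ⇒ (4F/3) − (4F/2) + F = 2.
Multiply by 6: (8 − 12 + 6)F = 12, i.e. 2F = 12.
So F = 6, E = 4·6/2 = 12, V = 4·6/3 = 8.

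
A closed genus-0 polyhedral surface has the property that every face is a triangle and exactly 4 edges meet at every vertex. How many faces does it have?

Each face has 3 edges and each edge borders two faces, so 2E = 3F.
Each vertex has degree 4, so 4V = 2E and hence V = 3F/4.
Euler: V − E + F = 2 ⇒ (3F/4) − (3F/2) + F = 2.
Multiply by 8: (6 − 12 + 8)F = 16, i.e. 2F = 16.
So F = 8, E = 3·8/2 = 12, V = 3·8/4 = 6.

8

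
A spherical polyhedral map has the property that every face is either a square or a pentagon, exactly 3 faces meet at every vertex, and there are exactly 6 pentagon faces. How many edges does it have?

21

Let x be the number of squares; then F = 6 + x.
Edge–face incidences: 2E = 5·6 + 4·x = 30 + 4x.
Every vertex has degree 3, so 3V = 2E.
Euler: V − E + F = 2 ⇒ (2E)/3 − E + (6 + x) = 2.
Multiply by 6: 2·(2E) − 3·(2E) + 6·(6 + x) = 12, i.e. 36 + 6x − (30 + 4x) = 12.
Collecting terms: 2x + 6 = 12, so 2x = 6, so x = 3.
Then 2E = 30 + 4·3 = 42, so E = 21, V = 2E/3 = 14, F = 6 + 3 = 9.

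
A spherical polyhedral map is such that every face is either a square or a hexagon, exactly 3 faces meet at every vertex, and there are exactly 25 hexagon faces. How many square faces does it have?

Let x be the number of squares; then F = 25 + x.
Edge–face incidences: 2E = 6·25 + 4·x = 150 + 4x.
Every vertex has degree 3, so 3V = 2E.
Euler: V − E + F = 2 ⇒ (2E)/3 − E + (25 + x) = 2.
Multiply by 6: 2·(2E) − 3·(2E) + 6·(25 + x) = 12, i.e. 150 + 6x − (150 + 4x) = 12.
Collecting terms: 2x = 12, so x = 6.
Then 2E = 150 + 4·6 = 174, so E = 87, V = 2E/3 = 58, F = 25 + 6 = 31.

6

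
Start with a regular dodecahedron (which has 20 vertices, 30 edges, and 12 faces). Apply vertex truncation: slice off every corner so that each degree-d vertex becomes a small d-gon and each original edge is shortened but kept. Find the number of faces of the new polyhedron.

32

Truncation replaces each original edge-end by a new vertex, so V′ = 2E = 60.
Each original edge survives, and each old vertex of degree d contributes d new edges; summing degrees gives Σd = 2E, so E′ = E + 2E = 3E = 90.
Each original face survives and each original vertex becomes one new face: F′ = F + V = 32.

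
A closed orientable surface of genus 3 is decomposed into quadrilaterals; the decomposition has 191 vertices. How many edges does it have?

χ = 2 − 2·3 = -4, and every face is a square so 4F = 2E.
V − E + F = -4 with E = 4F/2 gives 191 − (4/2 − 1)·F = -4, so F = 195 and E = 390.

390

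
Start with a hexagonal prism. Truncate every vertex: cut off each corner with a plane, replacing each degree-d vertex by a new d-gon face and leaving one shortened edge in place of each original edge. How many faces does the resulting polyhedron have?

20

The base solid has V = 12, E = 18, F = 8.
Truncation replaces each original edge-end by a new vertex, so V′ = 2E = 36.
Each original edge survives, and each old vertex of degree d contributes d new edges; summing degrees gives Σd = 2E, so E′ = E + 2E = 3E = 54.
Each original face survives and each original vertex becomes one new face: F′ = F + V = 20.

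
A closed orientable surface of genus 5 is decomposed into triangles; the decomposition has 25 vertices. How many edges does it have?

99

χ = 2 − 2·5 = -8, and every face is a triangle so 3F = 2E.
V − E + F = -8 with E = 3F/2 gives 25 − (3/2 − 1)·F = -8, so F = 66 and E = 99.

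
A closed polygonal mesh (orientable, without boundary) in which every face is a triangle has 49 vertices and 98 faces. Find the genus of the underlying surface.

Every face is a triangle, so 2E = 3·98 = 294, giving E = 147.
χ = V − E + F = 49 − 147 + 98 = 0.
For a closed orientable surface χ = 2 − 2g, so g = (2 − (0))/2 = 1.

1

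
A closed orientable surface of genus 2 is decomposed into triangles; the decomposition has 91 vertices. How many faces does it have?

χ = 2 − 2·2 = -2, and every face is a triangle so 3F = 2E.
V − E + F = -2 with E = 3F/2 gives 91 − (3/2 − 1)·F = -2, so F = 186 and E = 279.

186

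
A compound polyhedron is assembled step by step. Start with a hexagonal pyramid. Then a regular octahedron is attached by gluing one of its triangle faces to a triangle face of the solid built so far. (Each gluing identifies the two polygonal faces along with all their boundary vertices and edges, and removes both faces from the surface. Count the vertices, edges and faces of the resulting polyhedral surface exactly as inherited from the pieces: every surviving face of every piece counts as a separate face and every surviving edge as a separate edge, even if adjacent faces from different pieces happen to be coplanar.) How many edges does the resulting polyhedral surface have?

21

A hexagonal pyramid: V=7, E=12, F=7.
Attach a regular octahedron (V=6, E=12, F=8) along a 3-gon: merge 3 vertices and 3 edges, delete both glued faces → V=10, E=21, F=13.
Check: V − E + F = 10 − 21 + 13 = 2.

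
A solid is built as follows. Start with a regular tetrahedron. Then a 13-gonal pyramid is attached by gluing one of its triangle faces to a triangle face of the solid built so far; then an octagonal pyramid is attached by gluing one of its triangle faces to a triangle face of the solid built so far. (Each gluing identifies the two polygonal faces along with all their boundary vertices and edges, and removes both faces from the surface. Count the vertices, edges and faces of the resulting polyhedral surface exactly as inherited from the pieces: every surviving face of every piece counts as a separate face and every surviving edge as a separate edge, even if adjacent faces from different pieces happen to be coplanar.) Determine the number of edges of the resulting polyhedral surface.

A regular tetrahedron: V=4, E=6, F=4.
Attach a 13-gonal pyramid (V=14, E=26, F=14) along a 3-gon: merge 3 vertices and 3 edges, delete both glued faces → V=15, E=29, F=16.
Attach an octagonal pyramid (V=9, E=16, F=9) along a 3-gon: merge 3 vertices and 3 edges, delete both glued faces → V=21, E=42, F=23.
Check: V − E + F = 21 − 42 + 23 = 2.

42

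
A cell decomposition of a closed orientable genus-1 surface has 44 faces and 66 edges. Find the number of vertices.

22

For a closed orientable surface of genus 1, χ = 2 − 2·1 = 0.
V = 0 + E − F = 0 + 66 − 44 = 22.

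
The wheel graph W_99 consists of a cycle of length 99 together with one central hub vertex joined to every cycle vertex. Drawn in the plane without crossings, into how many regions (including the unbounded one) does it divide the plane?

100

W_99 has V = 99 + 1 = 100 vertices and E = 2·99 = 198 edges.
By Euler's formula F = 2 − V + E = 2 − 100 + 198 = 100.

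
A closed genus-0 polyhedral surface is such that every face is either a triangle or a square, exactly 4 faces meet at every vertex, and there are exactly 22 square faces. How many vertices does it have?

Let x be the number of triangles; then F = 22 + x.
Edge–face incidences: 2E = 4·22 + 3·x = 88 + 3x.
Every vertex has degree 4, so 4V = 2E.
Euler: V − E + F = 2 ⇒ (2E)/4 − E + (22 + x) = 2.
Multiply by 8: 2·(2E) − 4·(2E) + 8·(22 + x) = 16, i.e. 176 + 8x − 2·(88 + 3x) = 16.
Collecting terms: 2x = 16, so x = 8.
Then 2E = 88 + 3·8 = 112, so E = 56, V = 2E/4 = 28, F = 22 + 8 = 30.

28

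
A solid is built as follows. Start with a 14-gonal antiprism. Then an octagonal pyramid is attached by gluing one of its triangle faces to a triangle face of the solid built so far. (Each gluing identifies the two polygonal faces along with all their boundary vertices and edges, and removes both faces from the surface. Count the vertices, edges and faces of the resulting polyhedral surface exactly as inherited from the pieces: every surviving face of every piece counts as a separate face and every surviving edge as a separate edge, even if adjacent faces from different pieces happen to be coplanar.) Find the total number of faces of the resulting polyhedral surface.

37

A 14-gonal antiprism: V=28, E=56, F=30.
Attach an octagonal pyramid (V=9, E=16, F=9) along a 3-gon: merge 3 vertices and 3 edges, delete both glued faces → V=34, E=69, F=37.
Check: V − E + F = 34 − 69 + 37 = 2.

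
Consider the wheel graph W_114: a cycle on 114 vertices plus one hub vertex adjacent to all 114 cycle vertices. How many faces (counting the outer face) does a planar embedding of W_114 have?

W_114 has V = 114 + 1 = 115 vertices and E = 2·114 = 228 edges.
By Euler's formula F = 2 − V + E = 2 − 115 + 228 = 115.

115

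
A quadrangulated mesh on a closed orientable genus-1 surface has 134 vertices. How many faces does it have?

χ = 2 − 2·1 = 0, and every face is a square so 4F = 2E.
V − E + F = 0 with E = 4F/2 gives 134 − (4/2 − 1)·F = 0, so F = 134 and E = 268.

134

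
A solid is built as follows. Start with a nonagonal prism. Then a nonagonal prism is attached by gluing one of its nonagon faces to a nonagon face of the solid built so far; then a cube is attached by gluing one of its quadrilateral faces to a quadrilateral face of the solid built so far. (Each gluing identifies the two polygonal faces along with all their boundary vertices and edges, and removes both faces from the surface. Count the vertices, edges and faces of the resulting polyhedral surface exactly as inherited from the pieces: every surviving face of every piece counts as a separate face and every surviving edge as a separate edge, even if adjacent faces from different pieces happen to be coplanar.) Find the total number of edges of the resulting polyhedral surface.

A nonagonal prism: V=18, E=27, F=11.
Attach a nonagonal prism (V=18, E=27, F=11) along a 9-gon: merge 9 vertices and 9 edges, delete both glued faces → V=27, E=45, F=20.
Attach a cube (V=8, E=12, F=6) along a 4-gon: merge 4 vertices and 4 edges, delete both glued faces → V=31, E=53, F=24.
Check: V − E + F = 31 − 53 + 24 = 2.

53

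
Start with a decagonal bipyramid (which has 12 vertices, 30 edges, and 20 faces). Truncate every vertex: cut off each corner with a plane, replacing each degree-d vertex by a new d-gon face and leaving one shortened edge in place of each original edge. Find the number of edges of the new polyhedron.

90

Truncation replaces each original edge-end by a new vertex, so V′ = 2E = 60.
Each original edge survives, and each old vertex of degree d contributes d new edges; summing degrees gives Σd = 2E, so E′ = E + 2E = 3E = 90.
Each original face survives and each original vertex becomes one new face: F′ = F + V = 32.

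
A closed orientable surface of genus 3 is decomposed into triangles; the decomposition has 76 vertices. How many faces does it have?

160

χ = 2 − 2·3 = -4, and every face is a triangle so 3F = 2E.
V − E + F = -4 with E = 3F/2 gives 76 − (3/2 − 1)·F = -4, so F = 160 and E = 240.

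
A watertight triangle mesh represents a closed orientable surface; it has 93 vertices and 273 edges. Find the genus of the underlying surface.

Every face is a triangle and each edge borders two faces, so 3F = 2·273, giving F = 182.
χ = V − E + F = 93 − 273 + 182 = 2.
For a closed orientable surface χ = 2 − 2g, so g = (2 − (2))/2 = 0.

0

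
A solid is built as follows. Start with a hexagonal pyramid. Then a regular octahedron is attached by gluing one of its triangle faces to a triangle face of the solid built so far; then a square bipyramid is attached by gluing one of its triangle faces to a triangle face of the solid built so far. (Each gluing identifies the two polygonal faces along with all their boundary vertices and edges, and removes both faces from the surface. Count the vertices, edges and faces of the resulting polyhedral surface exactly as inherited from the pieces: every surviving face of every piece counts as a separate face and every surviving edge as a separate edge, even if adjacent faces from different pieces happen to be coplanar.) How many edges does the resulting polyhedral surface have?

30

A hexagonal pyramid: V=7, E=12, F=7.
Attach a regular octahedron (V=6, E=12, F=8) along a 3-gon: merge 3 vertices and 3 edges, delete both glued faces → V=10, E=21, F=13.
Attach a square bipyramid (V=6, E=12, F=8) along a 3-gon: merge 3 vertices and 3 edges, delete both glued faces → V=13, E=30, F=19.
Check: V − E + F = 13 − 30 + 19 = 2.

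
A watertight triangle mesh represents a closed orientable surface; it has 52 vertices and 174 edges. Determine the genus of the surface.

4

Every face is a triangle and each edge borders two faces, so 3F = 2·174, giving F = 116.
χ = V − E + F = 52 − 174 + 116 = -6.
For a closed orientable surface χ = 2 − 2g, so g = (2 − (-6))/2 = 4.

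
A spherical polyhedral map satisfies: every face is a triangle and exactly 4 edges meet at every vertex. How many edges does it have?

Each face has 3 edges and each edge borders two faces, so 2E = 3F.
Each vertex has degree 4, so 4V = 2E and hence V = 3F/4.
Euler: V − E + F = 2 ⇒ (3F/4) − (3F/2) + F = 2.
Multiply by 8: (6 − 12 + 8)F = 16, i.e. 2F = 16.
So F = 8, E = 3·8/2 = 12, V = 3·8/4 = 6.

12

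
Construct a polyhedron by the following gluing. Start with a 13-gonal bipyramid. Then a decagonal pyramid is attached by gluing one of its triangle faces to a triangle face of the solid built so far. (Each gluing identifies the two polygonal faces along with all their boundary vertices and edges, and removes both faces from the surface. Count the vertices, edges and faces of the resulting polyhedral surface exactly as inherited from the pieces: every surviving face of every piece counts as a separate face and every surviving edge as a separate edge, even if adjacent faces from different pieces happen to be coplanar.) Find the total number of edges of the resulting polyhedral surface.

56

A 13-gonal bipyramid: V=15, E=39, F=26.
Attach a decagonal pyramid (V=11, E=20, F=11) along a 3-gon: merge 3 vertices and 3 edges, delete both glued faces → V=23, E=56, F=35.
Check: V − E + F = 23 − 56 + 35 = 2.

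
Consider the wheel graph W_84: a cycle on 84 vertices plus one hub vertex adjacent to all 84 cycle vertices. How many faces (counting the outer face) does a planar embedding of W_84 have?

W_84 has V = 84 + 1 = 85 vertices and E = 2·84 = 168 edges.
By Euler's formula F = 2 − V + E = 2 − 85 + 168 = 85.

85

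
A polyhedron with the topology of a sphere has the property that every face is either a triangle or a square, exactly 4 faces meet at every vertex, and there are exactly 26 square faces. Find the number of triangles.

Let x be the number of triangles; then F = 26 + x.
Edge–face incidences: 2E = 4·26 + 3·x = 104 + 3x.
Every vertex has degree 4, so 4V = 2E.
Euler: V − E + F = 2 ⇒ (2E)/4 − E + (26 + x) = 2.
Multiply by 8: 2·(2E) − 4·(2E) + 8·(26 + x) = 16, i.e. 208 + 8x − 2·(104 + 3x) = 16.
Collecting terms: 2x = 16, so x = 8.
Then 2E = 104 + 3·8 = 128, so E = 64, V = 2E/4 = 32, F = 26 + 8 = 34.

8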